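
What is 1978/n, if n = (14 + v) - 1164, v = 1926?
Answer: 989/388 ≈ 2.5490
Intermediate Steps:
n = 776 (n = (14 + 1926) - 1164 = 1940 - 1164 = 776)
1978/n = 1978/776 = 1978*(1/776) = 989/388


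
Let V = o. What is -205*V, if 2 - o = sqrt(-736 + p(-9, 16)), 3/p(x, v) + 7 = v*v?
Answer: -410 + 205*I*sqrt(5070221)/83 ≈ -410.0 + 5561.5*I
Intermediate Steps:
p(x, v) = 3/(-7 + v**2) (p(x, v) = 3/(-7 + v*v) = 3/(-7 + v**2))
o = 2 - I*sqrt(5070221)/83 (o = 2 - sqrt(-736 + 3/(-7 + 16**2)) = 2 - sqrt(-736 + 3/(-7 + 256)) = 2 - sqrt(-736 + 3/249) = 2 - sqrt(-736 + 3*(1/249)) = 2 - sqrt(-736 + 1/83) = 2 - sqrt(-61087/83) = 2 - I*sqrt(5070221)/83 ≈ 2.0 - 27.129*I)
V = 2 - I*sqrt(5070221)/83 ≈ 2.0 - 27.129*I
-205*V = -205*(2 - I*sqrt(5070221)/83) = -410 + 205*I*sqrt(5070221)/83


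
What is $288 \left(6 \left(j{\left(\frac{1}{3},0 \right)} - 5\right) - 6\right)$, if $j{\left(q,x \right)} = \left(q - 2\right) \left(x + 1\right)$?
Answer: $-13248$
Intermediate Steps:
$j{\left(q,x \right)} = \left(1 + x\right) \left(-2 + q\right)$ ($j{\left(q,x \right)} = \left(-2 + q\right) \left(1 + x\right) = \left(1 + x\right) \left(-2 + q\right)$)
$288 \left(6 \left(j{\left(\frac{1}{3},0 \right)} - 5\right) - 6\right) = 288 \left(6 \left(\left(-2 + \frac{1}{3} - 0 + \frac{1}{3} \cdot 0\right) - 5\right) - 6\right) = 288 \left(6 \left(\left(-2 + \frac{1}{3} + 0 + \frac{1}{3} \cdot 0\right) - 5\right) - 6\right) = 288 \left(6 \left(\left(-2 + \frac{1}{3} + 0 + 0\right) - 5\right) - 6\right) = 288 \left(6 \left(- \frac{5}{3} - 5\right) - 6\right) = 288 \left(6 \left(- \frac{20}{3}\right) - 6\right) = 288 \left(-40 - 6\right) = 288 \left(-46\right) = -13248$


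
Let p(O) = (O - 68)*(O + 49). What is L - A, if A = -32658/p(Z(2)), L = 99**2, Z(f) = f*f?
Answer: 16606167/1696 ≈ 9791.4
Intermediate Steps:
Z(f) = f**2
p(O) = (-68 + O)*(49 + O)
L = 9801
A = 16329/1696 (A = -32658/(-3332 + (2**2)**2 - 19*2**2) = -32658/(-3332 + 4**2 - 19*4) = -32658/(-3332 + 16 - 76) = -32658/(-3392) = -32658*(-1/3392) = 16329/1696 ≈ 9.6279)
L - A = 9801 - 1*16329/1696 = 9801 - 16329/1696 = 16606167/1696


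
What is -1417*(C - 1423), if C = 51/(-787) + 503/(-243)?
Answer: 386195127149/191241 ≈ 2.0194e+6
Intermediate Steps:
C = -408254/191241 (C = 51*(-1/787) + 503*(-1/243) = -51/787 - 503/243 = -408254/191241 ≈ -2.1348)
-1417*(C - 1423) = -1417*(-408254/191241 - 1423) = -1417*(-272544197/191241) = 386195127149/191241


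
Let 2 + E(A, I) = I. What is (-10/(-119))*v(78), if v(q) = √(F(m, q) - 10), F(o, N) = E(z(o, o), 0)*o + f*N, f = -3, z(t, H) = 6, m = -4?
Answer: 20*I*√59/119 ≈ 1.2909*I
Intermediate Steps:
E(A, I) = -2 + I
F(o, N) = -3*N - 2*o (F(o, N) = (-2 + 0)*o - 3*N = -2*o - 3*N = -3*N - 2*o)
v(q) = √(-2 - 3*q) (v(q) = √((-3*q - 2*(-4)) - 10) = √((-3*q + 8) - 10) = √((8 - 3*q) - 10) = √(-2 - 3*q))
(-10/(-119))*v(78) = (-10/(-119))*√(-2 - 3*78) = (-10*(-1/119))*√(-2 - 234) = 10*√(-236)/119 = 10*(2*I*√59)/119 = 20*I*√59/119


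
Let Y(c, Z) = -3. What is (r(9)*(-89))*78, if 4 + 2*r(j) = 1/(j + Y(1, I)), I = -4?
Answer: 26611/2 ≈ 13306.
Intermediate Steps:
r(j) = -2 + 1/(2*(-3 + j)) (r(j) = -2 + 1/(2*(j - 3)) = -2 + 1/(2*(-3 + j)))
(r(9)*(-89))*78 = (((13 - 4*9)/(2*(-3 + 9)))*(-89))*78 = (((½)*(13 - 36)/6)*(-89))*78 = (((½)*(⅙)*(-23))*(-89))*78 = -23/12*(-89)*78 = (2047/12)*78 = 26611/2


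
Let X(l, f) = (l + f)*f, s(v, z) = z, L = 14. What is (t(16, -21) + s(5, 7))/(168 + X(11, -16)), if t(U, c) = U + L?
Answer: 37/248 ≈ 0.14919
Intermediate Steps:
t(U, c) = 14 + U (t(U, c) = U + 14 = 14 + U)
X(l, f) = f*(f + l) (X(l, f) = (f + l)*f = f*(f + l))
(t(16, -21) + s(5, 7))/(168 + X(11, -16)) = ((14 + 16) + 7)/(168 - 16*(-16 + 11)) = (30 + 7)/(168 - 16*(-5)) = 37/(168 + 80) = 37/248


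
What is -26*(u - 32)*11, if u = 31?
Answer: 286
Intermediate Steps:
-26*(u - 32)*11 = -26*(31 - 32)*11 = -(-26)*11 = -26*(-11) = 286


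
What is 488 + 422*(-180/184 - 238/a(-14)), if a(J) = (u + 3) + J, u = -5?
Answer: 584423/92 ≈ 6352.4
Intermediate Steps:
a(J) = -2 + J (a(J) = (-5 + 3) + J = -2 + J)
488 + 422*(-180/184 - 238/a(-14)) = 488 + 422*(-180/184 - 238/(-2 - 14)) = 488 + 422*(-180*1/184 - 238/(-16)) = 488 + 422*(-45/46 - 238*(-1/16)) = 488 + 422*(-45/46 + 119/8) = 488 + 422*(2557/184) = 488 + 539527/92 = 584423/92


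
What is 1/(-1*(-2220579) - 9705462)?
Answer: -1/7484883 ≈ -1.3360e-7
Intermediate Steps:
1/(-1*(-2220579) - 9705462) = 1/(2220579 - 9705462) = 1/(-7484883) = -1/7484883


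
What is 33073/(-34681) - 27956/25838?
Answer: -912041105/448043839 ≈ -2.0356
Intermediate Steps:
33073/(-34681) - 27956/25838 = 33073*(-1/34681) - 27956*1/25838 = -33073/34681 - 13978/12919 = -912041105/448043839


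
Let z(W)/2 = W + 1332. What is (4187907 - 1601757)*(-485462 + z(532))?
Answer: -1245836384100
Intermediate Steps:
z(W) = 2664 + 2*W (z(W) = 2*(W + 1332) = 2*(1332 + W) = 2664 + 2*W)
(4187907 - 1601757)*(-485462 + z(532)) = (4187907 - 1601757)*(-485462 + (2664 + 2*532)) = 2586150*(-485462 + (2664 + 1064)) = 2586150*(-485462 + 3728) = 2586150*(-481734) = -1245836384100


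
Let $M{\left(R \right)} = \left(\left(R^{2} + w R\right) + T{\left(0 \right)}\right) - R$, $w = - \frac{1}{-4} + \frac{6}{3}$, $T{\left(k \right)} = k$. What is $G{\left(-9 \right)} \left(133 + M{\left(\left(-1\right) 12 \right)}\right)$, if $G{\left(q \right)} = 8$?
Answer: $2096$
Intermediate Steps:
$w = \frac{9}{4}$ ($w = \left(-1\right) \left(- \frac{1}{4}\right) + 6 \cdot \frac{1}{3} = \frac{1}{4} + 2 = \frac{9}{4} \approx 2.25$)
$M{\left(R \right)} = R^{2} + \frac{5 R}{4}$ ($M{\left(R \right)} = \left(\left(R^{2} + \frac{9 R}{4}\right) + 0\right) - R = \left(R^{2} + \frac{9 R}{4}\right) - R = R^{2} + \frac{5 R}{4}$)
$G{\left(-9 \right)} \left(133 + M{\left(\left(-1\right) 12 \right)}\right) = 8 \left(133 + \frac{\left(-1\right) 12 \left(5 + 4 \left(\left(-1\right) 12\right)\right)}{4}\right) = 8 \left(133 + \frac{1}{4} \left(-12\right) \left(5 + 4 \left(-12\right)\right)\right) = 8 \left(133 + \frac{1}{4} \left(-12\right) \left(5 - 48\right)\right) = 8 \left(133 + \frac{1}{4} \left(-12\right) \left(-43\right)\right) = 8 \left(133 + 129\right) = 8 \cdot 262 = 2096$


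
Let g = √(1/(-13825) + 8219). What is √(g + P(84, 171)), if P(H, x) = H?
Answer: √(642198900 + 2765*√62836103722)/2765 ≈ 13.216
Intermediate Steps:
g = √62836103722/2765 (g = √(-1/13825 + 8219) = √(113627674/13825) = √62836103722/2765 ≈ 90.659)
√(g + P(84, 171)) = √(√62836103722/2765 + 84) = √(84 + √62836103722/2765)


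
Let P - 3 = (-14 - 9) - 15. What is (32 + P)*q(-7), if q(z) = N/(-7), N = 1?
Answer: 3/7 ≈ 0.42857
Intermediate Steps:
P = -35 (P = 3 + ((-14 - 9) - 15) = 3 + (-23 - 15) = 3 - 38 = -35)
q(z) = -1/7 (q(z) = 1/(-7) = 1*(-1/7) = -1/7)
(32 + P)*q(-7) = (32 - 35)*(-1/7) = -3*(-1/7) = 3/7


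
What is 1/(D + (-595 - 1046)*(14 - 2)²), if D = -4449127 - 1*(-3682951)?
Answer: -1/1002480 ≈ -9.9753e-7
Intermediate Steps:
D = -766176 (D = -4449127 + 3682951 = -766176)
1/(D + (-595 - 1046)*(14 - 2)²) = 1/(-766176 + (-595 - 1046)*(14 - 2)²) = 1/(-766176 - 1641*12²) = 1/(-766176 - 1641*144) = 1/(-766176 - 236304) = 1/(-1002480) = -1/1002480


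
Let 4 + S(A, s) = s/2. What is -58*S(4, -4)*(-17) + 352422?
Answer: 346506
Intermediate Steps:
S(A, s) = -4 + s/2
-58*S(4, -4)*(-17) + 352422 = -58*(-4 + (½)*(-4))*(-17) + 352422 = -58*(-4 - 2)*(-17) + 352422 = -58*(-6)*(-17) + 352422 = 348*(-17) + 352422 = -5916 + 352422 = 346506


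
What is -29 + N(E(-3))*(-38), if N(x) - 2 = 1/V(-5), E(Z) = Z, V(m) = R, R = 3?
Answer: -353/3 ≈ -117.67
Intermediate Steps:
V(m) = 3
N(x) = 7/3 (N(x) = 2 + 1/3 = 2 + ⅓ = 7/3)
-29 + N(E(-3))*(-38) = -29 + (7/3)*(-38) = -29 - 266/3 = -353/3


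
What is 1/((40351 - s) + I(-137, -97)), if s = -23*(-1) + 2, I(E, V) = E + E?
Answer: 1/40052 ≈ 2.4968e-5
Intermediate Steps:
I(E, V) = 2*E
s = 25 (s = 23 + 2 = 25)
1/((40351 - s) + I(-137, -97)) = 1/((40351 - 1*25) + 2*(-137)) = 1/((40351 - 25) - 274) = 1/(40326 - 274) = 1/40052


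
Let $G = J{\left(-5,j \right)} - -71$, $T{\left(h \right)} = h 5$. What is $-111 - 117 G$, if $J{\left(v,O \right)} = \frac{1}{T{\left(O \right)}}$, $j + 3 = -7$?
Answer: $- \frac{420783}{50} \approx -8415.7$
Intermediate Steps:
$j = -10$ ($j = -3 - 7 = -10$)
$T{\left(h \right)} = 5 h$
$J{\left(v,O \right)} = \frac{1}{5 O}$
$G = \frac{3549}{50}$ ($G = \frac{1}{5 \left(-10\right)} - -71 = \frac{1}{5} \left(- \frac{1}{10}\right) + 71 = - \frac{1}{50} + 71 = \frac{3549}{50} \approx 70.98$)
$-111 - 117 G = -111 - \frac{415233}{50} = - \frac{420783}{50}$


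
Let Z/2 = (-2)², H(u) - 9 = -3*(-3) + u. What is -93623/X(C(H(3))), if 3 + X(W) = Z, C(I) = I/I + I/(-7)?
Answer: -93623/5 ≈ -18725.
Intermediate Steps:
H(u) = 18 + u (H(u) = 9 + (-3*(-3) + u) = 9 + (9 + u) = 18 + u)
C(I) = 1 - I/7 (C(I) = 1 + I*(-⅐) = 1 - I/7)
Z = 8 (Z = 2*(-2)² = 2*4 = 8)
X(W) = 5 (X(W) = -3 + 8 = 5)
-93623/X(C(H(3))) = -93623/5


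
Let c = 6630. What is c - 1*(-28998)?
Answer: 35628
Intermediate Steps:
c - 1*(-28998) = 6630 - 1*(-28998) = 6630 + 28998 = 35628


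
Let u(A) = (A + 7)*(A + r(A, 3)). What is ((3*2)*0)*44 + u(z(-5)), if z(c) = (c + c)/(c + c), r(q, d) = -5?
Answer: -32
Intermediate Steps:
z(c) = 1 (z(c) = (2*c)/((2*c)) = (2*c)*(1/(2*c)) = 1)
u(A) = (-5 + A)*(7 + A) (u(A) = (A + 7)*(A - 5) = (7 + A)*(-5 + A) = (-5 + A)*(7 + A))
((3*2)*0)*44 + u(z(-5)) = ((3*2)*0)*44 + (-35 + 1² + 2*1) = (6*0)*44 + (-35 + 1 + 2) = 0*44 - 32 = 0 - 32 = -32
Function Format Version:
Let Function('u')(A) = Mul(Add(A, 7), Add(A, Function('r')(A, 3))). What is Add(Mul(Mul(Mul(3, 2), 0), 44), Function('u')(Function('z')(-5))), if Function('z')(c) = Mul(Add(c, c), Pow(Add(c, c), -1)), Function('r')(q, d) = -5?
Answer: -32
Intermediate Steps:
Function('z')(c) = 1 (Function('z')(c) = Mul(Mul(2, c), Pow(Mul(2, c), -1)) = Mul(Mul(2, c), Mul(Rational(1, 2), Pow(c, -1))) = 1)
Function('u')(A) = Mul(Add(-5, A), Add(7, A)) (Function('u')(A) = Mul(Add(A, 7), Add(A, -5)) = Mul(Add(7, A), Add(-5, A)) = Mul(Add(-5, A), Add(7, A)))
Add(Mul(Mul(Mul(3, 2), 0), 44), Function('u')(Function('z')(-5))) = Add(Mul(Mul(Mul(3, 2), 0), 44), Add(-35, Pow(1, 2), Mul(2, 1))) = Add(Mul(Mul(6, 0), 44), Add(-35, 1, 2)) = Add(Mul(0, 44), -32) = Add(0, -32) = -32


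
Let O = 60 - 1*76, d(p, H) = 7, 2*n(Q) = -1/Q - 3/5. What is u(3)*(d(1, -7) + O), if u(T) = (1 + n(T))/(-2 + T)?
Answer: -24/5 ≈ -4.8000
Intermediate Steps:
n(Q) = -3/10 - 1/(2*Q) (n(Q) = (-1/Q - 3/5)/2 = (-3/5 - 1/Q)/2 = -3/10 - 1/(2*Q))
O = -16 (O = 60 - 76 = -16)
u(T) = (1 + (-5 - 3*T)/(10*T))/(-2 + T)
u(3)*(d(1, -7) + O) = ((1/10)*(-5 + 7*3)/(3*(-2 + 3)))*(7 - 16) = ((1/10)*(1/3)*(-5 + 21)/1)*(-9) = ((1/10)*(1/3)*1*16)*(-9) = (8/15)*(-9) = -24/5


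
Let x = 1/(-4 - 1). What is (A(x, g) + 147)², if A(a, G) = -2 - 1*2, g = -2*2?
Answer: 20449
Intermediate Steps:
g = -4
x = -⅕ (x = 1/(-5) = -⅕ ≈ -0.20000)
A(a, G) = -4 (A(a, G) = -2 - 2 = -4)
(A(x, g) + 147)² = (-4 + 147)² = 143² = 20449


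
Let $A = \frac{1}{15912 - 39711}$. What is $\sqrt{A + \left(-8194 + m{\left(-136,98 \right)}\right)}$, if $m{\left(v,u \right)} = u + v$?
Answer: $\frac{i \sqrt{4662542268831}}{23799} \approx 90.73 i$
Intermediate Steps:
$A = - \frac{1}{23799}$ ($A = \frac{1}{-23799} = - \frac{1}{23799} \approx -4.2019 \cdot 10^{-5}$)
$\sqrt{A + \left(-8194 + m{\left(-136,98 \right)}\right)} = \sqrt{- \frac{1}{23799} + \left(-8194 + \left(98 - 136\right)\right)} = \sqrt{- \frac{1}{23799} - 8232} = \sqrt{- \frac{195913369}{23799}} = \frac{i \sqrt{4662542268831}}{23799}$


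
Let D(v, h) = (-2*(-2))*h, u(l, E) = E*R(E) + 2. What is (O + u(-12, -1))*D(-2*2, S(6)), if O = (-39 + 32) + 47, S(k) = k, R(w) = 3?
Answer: 936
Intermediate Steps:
u(l, E) = 2 + 3*E (u(l, E) = E*3 + 2 = 3*E + 2 = 2 + 3*E)
D(v, h) = 4*h
O = 40 (O = -7 + 47 = 40)
(O + u(-12, -1))*D(-2*2, S(6)) = (40 + (2 + 3*(-1)))*(4*6) = (40 + (2 - 3))*24 = (40 - 1)*24 = 39*24 = 936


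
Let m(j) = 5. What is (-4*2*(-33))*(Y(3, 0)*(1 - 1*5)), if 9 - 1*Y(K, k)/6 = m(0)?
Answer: -25344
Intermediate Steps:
Y(K, k) = 24 (Y(K, k) = 54 - 6*5 = 54 - 30 = 24)
(-4*2*(-33))*(Y(3, 0)*(1 - 1*5)) = (-4*2*(-33))*(24*(1 - 1*5)) = (-8*(-33))*(24*(1 - 5)) = 264*(24*(-4)) = 264*(-96) = -25344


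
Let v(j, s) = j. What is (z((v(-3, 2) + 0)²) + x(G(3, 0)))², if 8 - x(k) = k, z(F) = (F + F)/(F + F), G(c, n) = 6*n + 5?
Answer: 16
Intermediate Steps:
G(c, n) = 5 + 6*n
z(F) = 1 (z(F) = (2*F)/((2*F)) = (2*F)*(1/(2*F)) = 1)
x(k) = 8 - k
(z((v(-3, 2) + 0)²) + x(G(3, 0)))² = (1 + (8 - (5 + 6*0)))² = (1 + (8 - (5 + 0)))² = (1 + (8 - 1*5))² = (1 + (8 - 5))² = (1 + 3)² = 4² = 16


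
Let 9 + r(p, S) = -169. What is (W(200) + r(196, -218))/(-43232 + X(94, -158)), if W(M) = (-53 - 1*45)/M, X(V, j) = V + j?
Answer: 17849/4329600 ≈ 0.0041226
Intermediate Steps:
r(p, S) = -178 (r(p, S) = -9 - 169 = -178)
W(M) = -98/M (W(M) = (-53 - 45)/M = -98/M)
(W(200) + r(196, -218))/(-43232 + X(94, -158)) = (-98/200 - 178)/(-43232 + (94 - 158)) = (-98*1/200 - 178)/(-43232 - 64) = (-49/100 - 178)/(-43296) = -17849/100*(-1/43296) = 17849/4329600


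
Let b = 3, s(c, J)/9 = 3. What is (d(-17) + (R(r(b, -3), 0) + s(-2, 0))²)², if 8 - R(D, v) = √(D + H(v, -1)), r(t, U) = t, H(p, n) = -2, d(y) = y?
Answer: 1297321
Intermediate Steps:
s(c, J) = 27 (s(c, J) = 9*3 = 27)
R(D, v) = 8 - √(-2 + D) (R(D, v) = 8 - √(D - 2) = 8 - √(-2 + D))
(d(-17) + (R(r(b, -3), 0) + s(-2, 0))²)² = (-17 + ((8 - √(-2 + 3)) + 27)²)² = (-17 + ((8 - √1) + 27)²)² = (-17 + ((8 - 1*1) + 27)²)² = (-17 + ((8 - 1) + 27)²)² = (-17 + (7 + 27)²)² = (-17 + 34²)² = (-17 + 1156)² = 1139² = 1297321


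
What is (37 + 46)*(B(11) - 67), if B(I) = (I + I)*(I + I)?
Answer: 34611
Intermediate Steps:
B(I) = 4*I² (B(I) = (2*I)*(2*I) = 4*I²)
(37 + 46)*(B(11) - 67) = (37 + 46)*(4*11² - 67) = 83*(4*121 - 67) = 83*(484 - 67) = 83*417 = 34611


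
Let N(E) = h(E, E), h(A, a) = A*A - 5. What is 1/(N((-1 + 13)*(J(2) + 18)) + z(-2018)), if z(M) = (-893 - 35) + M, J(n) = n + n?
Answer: 1/66745 ≈ 1.4982e-5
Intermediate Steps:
J(n) = 2*n
z(M) = -928 + M
h(A, a) = -5 + A² (h(A, a) = A² - 5 = -5 + A²)
N(E) = -5 + E²
1/(N((-1 + 13)*(J(2) + 18)) + z(-2018)) = 1/((-5 + ((-1 + 13)*(2*2 + 18))²) + (-928 - 2018)) = 1/((-5 + (12*(4 + 18))²) - 2946) = 1/((-5 + (12*22)²) - 2946) = 1/((-5 + 264²) - 2946) = 1/((-5 + 69696) - 2946) = 1/(69691 - 2946) = 1/66745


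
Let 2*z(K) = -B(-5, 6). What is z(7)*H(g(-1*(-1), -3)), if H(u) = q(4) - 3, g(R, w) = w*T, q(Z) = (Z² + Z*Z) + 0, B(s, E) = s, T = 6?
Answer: 145/2 ≈ 72.500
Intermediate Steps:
q(Z) = 2*Z² (q(Z) = (Z² + Z²) + 0 = 2*Z² + 0 = 2*Z²)
g(R, w) = 6*w (g(R, w) = w*6 = 6*w)
H(u) = 29 (H(u) = 2*4² - 3 = 2*16 - 3 = 32 - 3 = 29)
z(K) = 5/2 (z(K) = (-1*(-5))/2 = (½)*5 = 5/2)
z(7)*H(g(-1*(-1), -3)) = (5/2)*29 = 145/2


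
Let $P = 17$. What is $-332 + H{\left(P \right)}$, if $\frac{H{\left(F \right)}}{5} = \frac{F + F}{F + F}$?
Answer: $-327$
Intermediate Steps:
$H{\left(F \right)} = 5$ ($H{\left(F \right)} = 5 \frac{F + F}{F + F} = 5 \frac{2 F}{2 F} = 5 \cdot 2 F \frac{1}{2 F} = 5 \cdot 1 = 5$)
$-332 + H{\left(P \right)} = -332 + 5 = -327$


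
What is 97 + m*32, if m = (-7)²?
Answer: 1665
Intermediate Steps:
m = 49
97 + m*32 = 97 + 49*32 = 97 + 1568 = 1665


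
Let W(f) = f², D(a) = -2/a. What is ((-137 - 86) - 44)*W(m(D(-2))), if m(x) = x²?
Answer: -267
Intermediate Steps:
((-137 - 86) - 44)*W(m(D(-2))) = ((-137 - 86) - 44)*((-2/(-2))²)² = (-223 - 44)*((-2*(-½))²)² = -267*(1²)² = -267*1² = -267*1 = -267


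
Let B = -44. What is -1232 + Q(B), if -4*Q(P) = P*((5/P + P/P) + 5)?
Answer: -4669/4 ≈ -1167.3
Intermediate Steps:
Q(P) = -P*(6 + 5/P)/4 (Q(P) = -P*((5/P + P/P) + 5)/4 = -P*((5/P + 1) + 5)/4 = -P*((1 + 5/P) + 5)/4 = -P*(6 + 5/P)/4)
-1232 + Q(B) = -1232 + (-5/4 - 3/2*(-44)) = -1232 + (-5/4 + 66) = -1232 + 259/4 = -4669/4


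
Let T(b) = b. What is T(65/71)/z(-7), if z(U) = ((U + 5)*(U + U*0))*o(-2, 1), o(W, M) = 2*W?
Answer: -65/3976 ≈ -0.016348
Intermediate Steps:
z(U) = -4*U*(5 + U) (z(U) = ((U + 5)*(U + U*0))*(2*(-2)) = ((5 + U)*(U + 0))*(-4) = ((5 + U)*U)*(-4) = (U*(5 + U))*(-4) = -4*U*(5 + U))
T(65/71)/z(-7) = (65/71)/((-4*(-7)*(5 - 7))) = (65*(1/71))/((-4*(-7)*(-2))) = (65/71)/(-56) = (65/71)*(-1/56) = -65/3976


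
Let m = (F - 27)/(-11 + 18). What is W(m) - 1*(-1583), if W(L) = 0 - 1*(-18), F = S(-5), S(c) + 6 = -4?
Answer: 1601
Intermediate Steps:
S(c) = -10 (S(c) = -6 - 4 = -10)
F = -10
m = -37/7 (m = (-10 - 27)/(-11 + 18) = -37/7 ≈ -5.2857)
W(L) = 18 (W(L) = 0 + 18 = 18)
W(m) - 1*(-1583) = 18 - 1*(-1583) = 18 + 1583 = 1601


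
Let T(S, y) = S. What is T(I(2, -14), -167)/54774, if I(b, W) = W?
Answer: -7/27387 ≈ -0.00025560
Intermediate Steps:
T(I(2, -14), -167)/54774 = -14/54774 = -14*1/54774 = -7/27387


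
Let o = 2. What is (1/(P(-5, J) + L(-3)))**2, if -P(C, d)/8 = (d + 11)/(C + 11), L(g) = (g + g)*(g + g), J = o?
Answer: 9/3136 ≈ 0.0028699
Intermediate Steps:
J = 2
L(g) = 4*g**2 (L(g) = (2*g)*(2*g) = 4*g**2)
P(C, d) = -8*(11 + d)/(11 + C) (P(C, d) = -8*(d + 11)/(C + 11) = -8*(11 + d)/(11 + C))
(1/(P(-5, J) + L(-3)))**2 = (1/(8*(-11 - 1*2)/(11 - 5) + 4*(-3)**2))**2 = (1/(8*(-11 - 2)/6 + 4*9))**2 = (1/(8*(1/6)*(-13) + 36))**2 = (1/(-52/3 + 36))**2 = (1/(56/3))**2 = (3/56)**2 = 9/3136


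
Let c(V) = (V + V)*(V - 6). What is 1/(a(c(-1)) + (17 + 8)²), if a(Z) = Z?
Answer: 1/639 ≈ 0.0015649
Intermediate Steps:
c(V) = 2*V*(-6 + V) (c(V) = (2*V)*(-6 + V) = 2*V*(-6 + V))
1/(a(c(-1)) + (17 + 8)²) = 1/(2*(-1)*(-6 - 1) + (17 + 8)²) = 1/(2*(-1)*(-7) + 25²) = 1/(14 + 625) = 1/639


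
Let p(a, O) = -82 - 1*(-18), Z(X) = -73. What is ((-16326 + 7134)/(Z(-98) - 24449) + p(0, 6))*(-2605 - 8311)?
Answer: 2838552976/4087 ≈ 6.9453e+5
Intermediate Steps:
p(a, O) = -64 (p(a, O) = -82 + 18 = -64)
((-16326 + 7134)/(Z(-98) - 24449) + p(0, 6))*(-2605 - 8311) = ((-16326 + 7134)/(-73 - 24449) - 64)*(-2605 - 8311) = (-9192/(-24522) - 64)*(-10916) = (-9192*(-1/24522) - 64)*(-10916) = (1532/4087 - 64)*(-10916) = -260036/4087*(-10916) = 2838552976/4087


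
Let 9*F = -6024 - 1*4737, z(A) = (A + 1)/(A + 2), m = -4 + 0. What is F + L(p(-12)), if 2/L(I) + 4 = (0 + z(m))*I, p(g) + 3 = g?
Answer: -190123/159 ≈ -1195.7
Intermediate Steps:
m = -4
p(g) = -3 + g
z(A) = (1 + A)/(2 + A)
L(I) = 2/(-4 + 3*I/2) (L(I) = 2/(-4 + (0 + (1 - 4)/(2 - 4))*I) = 2/(-4 + (0 - 3/(-2))*I) = 2/(-4 + (0 - ½*(-3))*I) = 2/(-4 + (0 + 3/2)*I) = 2/(-4 + 3*I/2))
F = -3587/3 (F = (-6024 - 1*4737)/9 = (-6024 - 4737)/9 = (⅑)*(-10761) = -3587/3 ≈ -1195.7)
F + L(p(-12)) = -3587/3 + 4/(-8 + 3*(-3 - 12)) = -3587/3 + 4/(-8 + 3*(-15)) = -3587/3 + 4/(-8 - 45) = -3587/3 + 4/(-53) = -3587/3 + 4*(-1/53) = -3587/3 - 4/53 = -190123/159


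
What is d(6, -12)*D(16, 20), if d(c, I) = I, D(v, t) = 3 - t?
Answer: 204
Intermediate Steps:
d(6, -12)*D(16, 20) = -12*(3 - 1*20) = -12*(3 - 20) = -12*(-17) = 204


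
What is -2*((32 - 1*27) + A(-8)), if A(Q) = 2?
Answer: -14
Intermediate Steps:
-2*((32 - 1*27) + A(-8)) = -2*((32 - 1*27) + 2) = -2*((32 - 27) + 2) = -2*(5 + 2) = -2*7 = -14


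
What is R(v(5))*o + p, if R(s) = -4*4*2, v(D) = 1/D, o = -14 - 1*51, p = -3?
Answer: 2077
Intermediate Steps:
o = -65 (o = -14 - 51 = -65)
R(s) = -32 (R(s) = -16*2 = -32)
R(v(5))*o + p = -32*(-65) - 3 = 2080 - 3 = 2077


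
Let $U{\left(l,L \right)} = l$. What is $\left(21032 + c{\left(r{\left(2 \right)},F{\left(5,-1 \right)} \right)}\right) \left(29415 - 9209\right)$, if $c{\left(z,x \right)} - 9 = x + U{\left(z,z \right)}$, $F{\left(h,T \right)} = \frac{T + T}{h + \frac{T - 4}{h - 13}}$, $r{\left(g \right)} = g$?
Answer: $\frac{19133445314}{45} \approx 4.2519 \cdot 10^{8}$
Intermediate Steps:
$F{\left(h,T \right)} = \frac{2 T}{h + \frac{-4 + T}{-13 + h}}$
$c{\left(z,x \right)} = 9 + x + z$ ($c{\left(z,x \right)} = 9 + \left(x + z\right) = 9 + x + z$)
$\left(21032 + c{\left(r{\left(2 \right)},F{\left(5,-1 \right)} \right)}\right) \left(29415 - 9209\right) = \left(21032 + \left(9 + 2 \left(-1\right) \frac{1}{-4 - 1 + 5^{2} - 65} \left(-13 + 5\right) + 2\right)\right) \left(29415 - 9209\right) = \left(21032 + \left(9 + 2 \left(-1\right) \frac{1}{-4 - 1 + 25 - 65} \left(-8\right) + 2\right)\right) 20206 = \left(21032 + \left(9 + 2 \left(-1\right) \frac{1}{-45} \left(-8\right) + 2\right)\right) 20206 = \left(21032 + \left(9 + 2 \left(-1\right) \left(- \frac{1}{45}\right) \left(-8\right) + 2\right)\right) 20206 = \left(21032 + \left(9 - \frac{16}{45} + 2\right)\right) 20206 = \left(21032 + \frac{479}{45}\right) 20206 = \frac{946919}{45} \cdot 20206 = \frac{19133445314}{45}$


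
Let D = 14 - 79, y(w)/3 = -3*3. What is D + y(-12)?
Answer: -92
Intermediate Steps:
y(w) = -27 (y(w) = 3*(-3*3) = 3*(-9) = -27)
D = -65
D + y(-12) = -65 - 27 = -92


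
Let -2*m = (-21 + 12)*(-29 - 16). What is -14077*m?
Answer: 5701185/2 ≈ 2.8506e+6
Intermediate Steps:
m = -405/2 (m = -(-21 + 12)*(-29 - 16)/2 = -(-9)*(-45)/2 = -1/2*405 = -405/2 ≈ -202.50)
-14077*m = -14077*(-405/2) = 5701185/2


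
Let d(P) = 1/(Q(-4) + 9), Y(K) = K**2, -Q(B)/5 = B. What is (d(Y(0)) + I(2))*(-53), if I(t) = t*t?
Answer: -6201/29 ≈ -213.83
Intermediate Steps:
Q(B) = -5*B
I(t) = t**2
d(P) = 1/29 (d(P) = 1/(-5*(-4) + 9) = 1/(20 + 9) = 1/29)
(d(Y(0)) + I(2))*(-53) = (1/29 + 2**2)*(-53) = (1/29 + 4)*(-53) = (117/29)*(-53) = -6201/29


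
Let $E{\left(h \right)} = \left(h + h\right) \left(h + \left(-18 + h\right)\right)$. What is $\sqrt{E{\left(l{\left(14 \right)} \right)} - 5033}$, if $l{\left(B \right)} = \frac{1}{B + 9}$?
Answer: $\frac{i \sqrt{2663281}}{23} \approx 70.955 i$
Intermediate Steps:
$l{\left(B \right)} = \frac{1}{9 + B}$
$E{\left(h \right)} = 2 h \left(-18 + 2 h\right)$
$\sqrt{E{\left(l{\left(14 \right)} \right)} - 5033} = \sqrt{\frac{4 \left(-9 + \frac{1}{9 + 14}\right)}{9 + 14} - 5033} = \sqrt{\frac{4 \left(-9 + \frac{1}{23}\right)}{23} - 5033} = \sqrt{4 \cdot \frac{1}{23} \left(-9 + \frac{1}{23}\right) - 5033} = \sqrt{4 \cdot \frac{1}{23} \left(- \frac{206}{23}\right) - 5033} = \sqrt{- \frac{824}{529} - 5033} = \sqrt{- \frac{2663281}{529}} = \frac{i \sqrt{2663281}}{23}$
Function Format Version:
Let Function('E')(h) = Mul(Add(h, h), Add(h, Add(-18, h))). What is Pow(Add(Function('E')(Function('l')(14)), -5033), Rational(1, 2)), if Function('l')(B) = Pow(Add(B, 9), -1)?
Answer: Mul(Rational(1, 23), I, Pow(2663281, Rational(1, 2))) ≈ Mul(70.955, I)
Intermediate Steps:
Function('l')(B) = Pow(Add(9, B), -1)
Function('E')(h) = Mul(2, h, Add(-18, Mul(2, h))) (Function('E')(h) = Mul(Mul(2, h), Add(-18, Mul(2, h))) = Mul(2, h, Add(-18, Mul(2, h))))
Pow(Add(Function('E')(Function('l')(14)), -5033), Rational(1, 2)) = Pow(Add(Mul(4, Pow(Add(9, 14), -1), Add(-9, Pow(Add(9, 14), -1))), -5033), Rational(1, 2)) = Pow(Add(Mul(4, Pow(23, -1), Add(-9, Pow(23, -1))), -5033), Rational(1, 2)) = Pow(Add(Mul(4, Rational(1, 23), Add(-9, Rational(1, 23))), -5033), Rational(1, 2)) = Pow(Add(Mul(4, Rational(1, 23), Rational(-206, 23)), -5033), Rational(1, 2)) = Pow(Add(Rational(-824, 529), -5033), Rational(1, 2)) = Pow(Rational(-2663281, 529), Rational(1, 2)) = Mul(Rational(1, 23), I, Pow(2663281, Rational(1, 2)))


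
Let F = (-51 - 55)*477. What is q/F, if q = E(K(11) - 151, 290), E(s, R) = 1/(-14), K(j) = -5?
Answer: 1/707868 ≈ 1.4127e-6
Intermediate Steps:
E(s, R) = -1/14
F = -50562 (F = -106*477 = -50562)
q = -1/14 ≈ -0.071429
q/F = -1/14/(-50562) = -1/14*(-1/50562) = 1/707868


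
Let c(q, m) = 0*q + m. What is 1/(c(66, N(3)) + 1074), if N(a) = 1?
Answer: 1/1075 ≈ 0.00093023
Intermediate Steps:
c(q, m) = m (c(q, m) = 0 + m = m)
1/(c(66, N(3)) + 1074) = 1/(1 + 1074) = 1/1075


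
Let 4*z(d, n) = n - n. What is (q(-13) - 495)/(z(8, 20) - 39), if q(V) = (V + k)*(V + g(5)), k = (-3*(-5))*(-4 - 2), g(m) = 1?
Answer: -19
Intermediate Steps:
z(d, n) = 0 (z(d, n) = (n - n)/4 = (¼)*0 = 0)
k = -90 (k = 15*(-6) = -90)
q(V) = (1 + V)*(-90 + V) (q(V) = (V - 90)*(V + 1) = (-90 + V)*(1 + V) = (1 + V)*(-90 + V))
(q(-13) - 495)/(z(8, 20) - 39) = ((-90 + (-13)² - 89*(-13)) - 495)/(0 - 39) = ((-90 + 169 + 1157) - 495)/(-39) = (1236 - 495)*(-1/39) = 741*(-1/39) = -19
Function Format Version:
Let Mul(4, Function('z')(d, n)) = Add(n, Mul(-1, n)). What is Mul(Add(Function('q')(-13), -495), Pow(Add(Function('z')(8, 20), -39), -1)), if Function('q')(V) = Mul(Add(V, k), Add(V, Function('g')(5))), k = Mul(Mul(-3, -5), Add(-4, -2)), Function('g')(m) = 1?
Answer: -19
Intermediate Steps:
Function('z')(d, n) = 0 (Function('z')(d, n) = Mul(Rational(1, 4), Add(n, Mul(-1, n))) = Mul(Rational(1, 4), 0) = 0)
k = -90 (k = Mul(15, -6) = -90)
Function('q')(V) = Mul(Add(1, V), Add(-90, V)) (Function('q')(V) = Mul(Add(V, -90), Add(V, 1)) = Mul(Add(-90, V), Add(1, V)) = Mul(Add(1, V), Add(-90, V)))
Mul(Add(Function('q')(-13), -495), Pow(Add(Function('z')(8, 20), -39), -1)) = Mul(Add(Add(-90, Pow(-13, 2), Mul(-89, -13)), -495), Pow(Add(0, -39), -1)) = Mul(Add(Add(-90, 169, 1157), -495), Pow(-39, -1)) = Mul(Add(1236, -495), Rational(-1, 39)) = Mul(741, Rational(-1, 39)) = -19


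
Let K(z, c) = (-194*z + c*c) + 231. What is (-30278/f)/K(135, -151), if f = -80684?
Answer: -15139/127400036 ≈ -0.00011883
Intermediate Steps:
K(z, c) = 231 + c² - 194*z (K(z, c) = (-194*z + c²) + 231 = (c² - 194*z) + 231 = 231 + c² - 194*z)
(-30278/f)/K(135, -151) = (-30278/(-80684))/(231 + (-151)² - 194*135) = (-30278*(-1/80684))/(231 + 22801 - 26190) = (15139/40342)/(-3158) = (15139/40342)*(-1/3158) = -15139/127400036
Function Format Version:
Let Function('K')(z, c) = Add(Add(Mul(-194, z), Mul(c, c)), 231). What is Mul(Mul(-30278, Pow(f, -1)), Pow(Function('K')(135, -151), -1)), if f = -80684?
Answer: Rational(-15139, 127400036) ≈ -0.00011883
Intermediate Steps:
Function('K')(z, c) = Add(231, Pow(c, 2), Mul(-194, z)) (Function('K')(z, c) = Add(Add(Mul(-194, z), Pow(c, 2)), 231) = Add(Add(Pow(c, 2), Mul(-194, z)), 231) = Add(231, Pow(c, 2), Mul(-194, z)))
Mul(Mul(-30278, Pow(f, -1)), Pow(Function('K')(135, -151), -1)) = Mul(Mul(-30278, Pow(-80684, -1)), Pow(Add(231, Pow(-151, 2), Mul(-194, 135)), -1)) = Mul(Mul(-30278, Rational(-1, 80684)), Pow(Add(231, 22801, -26190), -1)) = Mul(Rational(15139, 40342), Pow(-3158, -1)) = Mul(Rational(15139, 40342), Rational(-1, 3158)) = Rational(-15139, 127400036)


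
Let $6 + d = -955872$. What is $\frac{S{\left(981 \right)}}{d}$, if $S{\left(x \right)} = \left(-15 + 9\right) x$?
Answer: $\frac{981}{159313} \approx 0.0061577$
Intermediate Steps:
$d = -955878$ ($d = -6 - 955872 = -955878$)
$S{\left(x \right)} = - 6 x$
$\frac{S{\left(981 \right)}}{d} = \frac{\left(-6\right) 981}{-955878} = \left(-5886\right) \left(- \frac{1}{955878}\right) = \frac{981}{159313}$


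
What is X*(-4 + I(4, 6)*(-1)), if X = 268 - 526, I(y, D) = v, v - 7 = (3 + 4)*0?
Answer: 2838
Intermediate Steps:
v = 7 (v = 7 + (3 + 4)*0 = 7 + 7*0 = 7 + 0 = 7)
I(y, D) = 7
X = -258
X*(-4 + I(4, 6)*(-1)) = -258*(-4 + 7*(-1)) = -258*(-4 - 7) = -258*(-11) = 2838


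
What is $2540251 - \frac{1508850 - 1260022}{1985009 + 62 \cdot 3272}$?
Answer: $\frac{5557746327295}{2187873} \approx 2.5403 \cdot 10^{6}$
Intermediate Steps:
$2540251 - \frac{1508850 - 1260022}{1985009 + 62 \cdot 3272} = 2540251 - \frac{248828}{1985009 + 202864} = 2540251 - \frac{248828}{2187873} = \frac{5557746327295}{2187873}$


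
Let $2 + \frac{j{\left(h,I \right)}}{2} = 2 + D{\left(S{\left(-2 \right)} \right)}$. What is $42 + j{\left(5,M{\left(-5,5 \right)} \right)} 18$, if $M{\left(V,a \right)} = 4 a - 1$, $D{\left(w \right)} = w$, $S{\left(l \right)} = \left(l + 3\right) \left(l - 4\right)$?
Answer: $-174$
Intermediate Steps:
$S{\left(l \right)} = \left(-4 + l\right) \left(3 + l\right)$ ($S{\left(l \right)} = \left(3 + l\right) \left(-4 + l\right) = \left(-4 + l\right) \left(3 + l\right)$)
$M{\left(V,a \right)} = -1 + 4 a$
$j{\left(h,I \right)} = -12$ ($j{\left(h,I \right)} = -4 + 2 \left(2 - \left(10 - 4\right)\right) = -4 + 2 \left(2 + \left(-12 + 4 + 2\right)\right) = -4 + 2 \left(2 - 6\right) = -4 + 2 \left(-4\right) = -4 - 8 = -12$)
$42 + j{\left(5,M{\left(-5,5 \right)} \right)} 18 = 42 - 216 = -174$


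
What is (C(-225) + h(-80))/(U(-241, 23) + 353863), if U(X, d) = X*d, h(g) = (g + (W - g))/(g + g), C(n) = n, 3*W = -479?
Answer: -107521/167193600 ≈ -0.00064309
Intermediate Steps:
W = -479/3 (W = (⅓)*(-479) = -479/3 ≈ -159.67)
h(g) = -479/(6*g) (h(g) = (g + (-479/3 - g))/(g + g) = -479*1/(2*g)/3 = -479/(6*g))
(C(-225) + h(-80))/(U(-241, 23) + 353863) = (-225 - 479/6/(-80))/(-241*23 + 353863) = (-225 - 479/6*(-1/80))/(-5543 + 353863) = (-225 + 479/480)/348320 = -107521/480*1/348320 = -107521/167193600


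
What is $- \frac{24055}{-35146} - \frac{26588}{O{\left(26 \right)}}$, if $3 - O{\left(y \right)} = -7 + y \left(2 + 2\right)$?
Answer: $\frac{468361509}{1651862} \approx 283.54$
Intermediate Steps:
$O{\left(y \right)} = 10 - 4 y$ ($O{\left(y \right)} = 3 - \left(-7 + y \left(2 + 2\right)\right) = 3 - \left(-7 + y 4\right) = 3 - \left(-7 + 4 y\right) = 10 - 4 y$)
$- \frac{24055}{-35146} - \frac{26588}{O{\left(26 \right)}} = - \frac{24055}{-35146} - \frac{26588}{10 - 104} = \left(-24055\right) \left(- \frac{1}{35146}\right) - \frac{26588}{10 - 104} = \frac{24055}{35146} - \frac{26588}{-94} = \frac{24055}{35146} - - \frac{13294}{47} = \frac{24055}{35146} + \frac{13294}{47} = \frac{468361509}{1651862}$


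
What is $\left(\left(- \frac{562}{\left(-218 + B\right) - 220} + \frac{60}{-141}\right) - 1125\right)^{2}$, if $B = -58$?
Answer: $\frac{171734551191009}{135862336} \approx 1.264 \cdot 10^{6}$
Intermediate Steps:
$\left(\left(- \frac{562}{\left(-218 + B\right) - 220} + \frac{60}{-141}\right) - 1125\right)^{2} = \left(\left(- \frac{562}{\left(-218 - 58\right) - 220} + \frac{60}{-141}\right) - 1125\right)^{2} = \left(\left(- \frac{562}{-276 - 220} + 60 \left(- \frac{1}{141}\right)\right) - 1125\right)^{2} = \left(\left(- \frac{562}{-496} - \frac{20}{47}\right) - 1125\right)^{2} = \left(\left(\left(-562\right) \left(- \frac{1}{496}\right) - \frac{20}{47}\right) - 1125\right)^{2} = \left(\left(\frac{281}{248} - \frac{20}{47}\right) - 1125\right)^{2} = \left(\frac{8247}{11656} - 1125\right)^{2} = \left(- \frac{13104753}{11656}\right)^{2} = \frac{171734551191009}{135862336}$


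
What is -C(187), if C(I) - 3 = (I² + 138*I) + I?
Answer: -60965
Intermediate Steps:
C(I) = 3 + I² + 139*I (C(I) = 3 + ((I² + 138*I) + I) = 3 + (I² + 139*I) = 3 + I² + 139*I)
-C(187) = -(3 + 187² + 139*187) = -(3 + 34969 + 25993) = -1*60965 = -60965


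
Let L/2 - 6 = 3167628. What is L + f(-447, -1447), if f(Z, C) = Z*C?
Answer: 6982077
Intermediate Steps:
L = 6335268 (L = 12 + 2*3167628 = 12 + 6335256 = 6335268)
f(Z, C) = C*Z
L + f(-447, -1447) = 6335268 - 1447*(-447) = 6335268 + 646809 = 6982077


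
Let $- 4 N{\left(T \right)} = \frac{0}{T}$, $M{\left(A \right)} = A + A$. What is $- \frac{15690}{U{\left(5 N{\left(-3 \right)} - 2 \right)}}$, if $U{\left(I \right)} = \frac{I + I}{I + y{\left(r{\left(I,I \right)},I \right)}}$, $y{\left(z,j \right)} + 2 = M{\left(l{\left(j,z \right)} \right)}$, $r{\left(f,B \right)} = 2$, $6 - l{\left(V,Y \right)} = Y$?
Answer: $15690$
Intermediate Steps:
$l{\left(V,Y \right)} = 6 - Y$
$M{\left(A \right)} = 2 A$
$N{\left(T \right)} = 0$ ($N{\left(T \right)} = - \frac{0 \frac{1}{T}}{4} = \left(- \frac{1}{4}\right) 0 = 0$)
$y{\left(z,j \right)} = 10 - 2 z$ ($y{\left(z,j \right)} = -2 + 2 \left(6 - z\right) = -2 - \left(-12 + 2 z\right) = 10 - 2 z$)
$U{\left(I \right)} = \frac{2 I}{6 + I}$ ($U{\left(I \right)} = \frac{I + I}{I + \left(10 - 4\right)} = \frac{2 I}{I + \left(10 - 4\right)} = \frac{2 I}{I + 6} = \frac{2 I}{6 + I}$)
$- \frac{15690}{U{\left(5 N{\left(-3 \right)} - 2 \right)}} = - \frac{15690}{2 \left(5 \cdot 0 - 2\right) \frac{1}{6 + \left(5 \cdot 0 - 2\right)}} = - \frac{15690}{2 \left(0 - 2\right) \frac{1}{6 + \left(0 - 2\right)}} = - \frac{15690}{2 \left(-2\right) \frac{1}{6 - 2}} = - \frac{15690}{2 \left(-2\right) \frac{1}{4}} = - \frac{15690}{-1} = \left(-15690\right) \left(-1\right) = 15690$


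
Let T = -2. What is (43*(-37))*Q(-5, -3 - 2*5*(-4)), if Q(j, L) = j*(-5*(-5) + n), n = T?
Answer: 182965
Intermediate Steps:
n = -2
Q(j, L) = 23*j (Q(j, L) = j*(-5*(-5) - 2) = j*(25 - 2) = j*23 = 23*j)
(43*(-37))*Q(-5, -3 - 2*5*(-4)) = (43*(-37))*(23*(-5)) = -1591*(-115) = 182965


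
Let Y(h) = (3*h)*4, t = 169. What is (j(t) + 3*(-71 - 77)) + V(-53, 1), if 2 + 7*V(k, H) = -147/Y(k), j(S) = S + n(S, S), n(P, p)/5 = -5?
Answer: -445575/1484 ≈ -300.25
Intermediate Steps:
n(P, p) = -25 (n(P, p) = 5*(-5) = -25)
j(S) = -25 + S (j(S) = S - 25 = -25 + S)
Y(h) = 12*h
V(k, H) = -2/7 - 7/(4*k) (V(k, H) = -2/7 + (-147*1/(12*k))/7 = -2/7 + (-49/(4*k))/7 = -2/7 - 7/(4*k))
(j(t) + 3*(-71 - 77)) + V(-53, 1) = ((-25 + 169) + 3*(-71 - 77)) + (1/28)*(-49 - 8*(-53))/(-53) = (144 + 3*(-148)) + (1/28)*(-1/53)*(-49 + 424) = (144 - 444) + (1/28)*(-1/53)*375 = -300 - 375/1484 = -445575/1484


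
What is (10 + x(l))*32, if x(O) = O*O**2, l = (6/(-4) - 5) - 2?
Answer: -19332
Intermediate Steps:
l = -17/2 (l = (6*(-1/4) - 5) - 2 = (-3/2 - 5) - 2 = -13/2 - 2 = -17/2 ≈ -8.5000)
x(O) = O**3
(10 + x(l))*32 = (10 + (-17/2)**3)*32 = (10 - 4913/8)*32 = -4833/8*32 = -19332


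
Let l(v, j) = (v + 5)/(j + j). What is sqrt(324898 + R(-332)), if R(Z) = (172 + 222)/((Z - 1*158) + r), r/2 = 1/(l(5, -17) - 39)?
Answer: 5*sqrt(348161918853318)/163677 ≈ 570.00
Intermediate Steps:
l(v, j) = (5 + v)/(2*j) (l(v, j) = (5 + v)/((2*j)) = (5 + v)*(1/(2*j)) = (5 + v)/(2*j))
r = -17/334 (r = 2/((1/2)*(5 + 5)/(-17) - 39) = 2/((1/2)*(-1/17)*10 - 39) = 2/(-5/17 - 39) = 2/(-668/17) = 2*(-17/668) = -17/334 ≈ -0.050898)
R(Z) = 394/(-52789/334 + Z) (R(Z) = (172 + 222)/((Z - 1*158) - 17/334) = 394/((Z - 158) - 17/334) = 394/((-158 + Z) - 17/334) = 394/(-52789/334 + Z))
sqrt(324898 + R(-332)) = sqrt(324898 + 131596/(-52789 + 334*(-332))) = sqrt(324898 + 131596/(-52789 - 110888)) = sqrt(324898 + 131596/(-163677)) = sqrt(324898 + 131596*(-1/163677)) = sqrt(324898 - 131596/163677) = sqrt(53178198350/163677) = 5*sqrt(348161918853318)/163677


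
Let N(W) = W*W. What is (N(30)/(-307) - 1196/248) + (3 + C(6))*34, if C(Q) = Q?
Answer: 5676811/19034 ≈ 298.25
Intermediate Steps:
N(W) = W**2
(N(30)/(-307) - 1196/248) + (3 + C(6))*34 = (30**2/(-307) - 1196/248) + (3 + 6)*34 = (900*(-1/307) - 1196*1/248) + 9*34 = (-900/307 - 299/62) + 306 = -147593/19034 + 306 = 5676811/19034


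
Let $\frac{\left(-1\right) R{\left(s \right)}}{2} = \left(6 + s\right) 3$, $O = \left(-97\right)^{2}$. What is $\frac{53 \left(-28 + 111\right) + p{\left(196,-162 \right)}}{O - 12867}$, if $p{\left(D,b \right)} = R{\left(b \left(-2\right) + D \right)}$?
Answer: $- \frac{1243}{3458} \approx -0.35946$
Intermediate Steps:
$O = 9409$
$R{\left(s \right)} = -36 - 6 s$ ($R{\left(s \right)} = - 2 \left(6 + s\right) 3 = - 2 \left(18 + 3 s\right) = -36 - 6 s$)
$p{\left(D,b \right)} = -36 - 6 D + 12 b$ ($p{\left(D,b \right)} = -36 - 6 \left(b \left(-2\right) + D\right) = -36 - 6 \left(- 2 b + D\right) = -36 - 6 \left(D - 2 b\right) = -36 - \left(- 12 b + 6 D\right) = -36 - 6 D + 12 b$)
$\frac{53 \left(-28 + 111\right) + p{\left(196,-162 \right)}}{O - 12867} = \frac{53 \left(-28 + 111\right) - 3156}{9409 - 12867} = \frac{53 \cdot 83 - 3156}{-3458} = \left(4399 - 3156\right) \left(- \frac{1}{3458}\right) = 1243 \left(- \frac{1}{3458}\right) = - \frac{1243}{3458}$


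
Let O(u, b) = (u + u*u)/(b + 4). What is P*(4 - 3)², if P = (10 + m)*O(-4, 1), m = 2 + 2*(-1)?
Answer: 24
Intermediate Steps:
O(u, b) = (u + u²)/(4 + b)
m = 0 (m = 2 - 2 = 0)
P = 24 (P = (10 + 0)*(-4*(1 - 4)/(4 + 1)) = 10*(-4*(-3)/5) = 10*(-4*⅕*(-3)) = 10*(12/5) = 24)
P*(4 - 3)² = 24*(4 - 3)² = 24*1² = 24*1 = 24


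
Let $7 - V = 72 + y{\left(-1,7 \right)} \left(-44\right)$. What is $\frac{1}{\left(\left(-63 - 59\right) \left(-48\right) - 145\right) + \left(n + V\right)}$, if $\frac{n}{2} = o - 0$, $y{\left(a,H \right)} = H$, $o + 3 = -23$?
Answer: $\frac{1}{5902} \approx 0.00016943$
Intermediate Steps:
$o = -26$ ($o = -3 - 23 = -26$)
$V = 243$ ($V = 7 - \left(72 + 7 \left(-44\right)\right) = 7 - \left(72 - 308\right) = 7 - -236 = 7 + 236 = 243$)
$n = -52$ ($n = 2 \left(-26 - 0\right) = 2 \left(-26 + 0\right) = 2 \left(-26\right) = -52$)
$\frac{1}{\left(\left(-63 - 59\right) \left(-48\right) - 145\right) + \left(n + V\right)} = \frac{1}{\left(\left(-63 - 59\right) \left(-48\right) - 145\right) + \left(-52 + 243\right)} = \frac{1}{\left(\left(-63 - 59\right) \left(-48\right) - 145\right) + 191} = \frac{1}{\left(\left(-122\right) \left(-48\right) - 145\right) + 191} = \frac{1}{\left(5856 - 145\right) + 191} = \frac{1}{5711 + 191} = \frac{1}{5902}$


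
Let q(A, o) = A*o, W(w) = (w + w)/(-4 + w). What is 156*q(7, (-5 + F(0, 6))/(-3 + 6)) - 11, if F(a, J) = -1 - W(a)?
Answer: -2195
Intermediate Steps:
W(w) = 2*w/(-4 + w) (W(w) = (2*w)/(-4 + w) = 2*w/(-4 + w))
F(a, J) = -1 - 2*a/(-4 + a)
156*q(7, (-5 + F(0, 6))/(-3 + 6)) - 11 = 156*(7*((-5 + (4 - 3*0)/(-4 + 0))/(-3 + 6))) - 11 = 156*(7*((-5 + (4 + 0)/(-4))/3)) - 11 = 156*(7*((-5 - ¼*4)*(⅓))) - 11 = 156*(7*((-5 - 1)*(⅓))) - 11 = 156*(7*(-6*⅓)) - 11 = 156*(7*(-2)) - 11 = 156*(-14) - 11 = -2184 - 11 = -2195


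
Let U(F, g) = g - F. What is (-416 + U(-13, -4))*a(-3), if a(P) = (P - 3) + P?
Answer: 3663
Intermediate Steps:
a(P) = -3 + 2*P (a(P) = (-3 + P) + P = -3 + 2*P)
(-416 + U(-13, -4))*a(-3) = (-416 + (-4 - 1*(-13)))*(-3 + 2*(-3)) = (-416 + (-4 + 13))*(-3 - 6) = (-416 + 9)*(-9) = -407*(-9) = 3663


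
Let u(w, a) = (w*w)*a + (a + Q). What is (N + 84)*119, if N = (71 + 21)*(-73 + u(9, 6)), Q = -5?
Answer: 4542468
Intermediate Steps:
u(w, a) = -5 + a + a*w² (u(w, a) = (w*w)*a + (a - 5) = w²*a + (-5 + a) = a*w² + (-5 + a) = -5 + a + a*w²)
N = 38088 (N = (71 + 21)*(-73 + (-5 + 6 + 6*9²)) = 92*(-73 + (-5 + 6 + 6*81)) = 92*(-73 + (-5 + 6 + 486)) = 92*(-73 + 487) = 92*414 = 38088)
(N + 84)*119 = (38088 + 84)*119 = 38172*119 = 4542468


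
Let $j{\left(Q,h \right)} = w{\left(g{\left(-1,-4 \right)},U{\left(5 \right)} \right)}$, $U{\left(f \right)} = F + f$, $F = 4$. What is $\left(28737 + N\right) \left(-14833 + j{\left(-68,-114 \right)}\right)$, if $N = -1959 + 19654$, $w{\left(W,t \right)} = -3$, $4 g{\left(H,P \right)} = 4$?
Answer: $-688865152$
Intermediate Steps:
$U{\left(f \right)} = 4 + f$
$g{\left(H,P \right)} = 1$ ($g{\left(H,P \right)} = \frac{1}{4} \cdot 4 = 1$)
$j{\left(Q,h \right)} = -3$
$N = 17695$
$\left(28737 + N\right) \left(-14833 + j{\left(-68,-114 \right)}\right) = \left(28737 + 17695\right) \left(-14833 - 3\right) = 46432 \left(-14836\right) = -688865152$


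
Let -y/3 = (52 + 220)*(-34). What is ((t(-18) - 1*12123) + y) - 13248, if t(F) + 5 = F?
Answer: 2350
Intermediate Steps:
t(F) = -5 + F
y = 27744 (y = -3*(52 + 220)*(-34) = -816*(-34) = -3*(-9248) = 27744)
((t(-18) - 1*12123) + y) - 13248 = (((-5 - 18) - 1*12123) + 27744) - 13248 = ((-23 - 12123) + 27744) - 13248 = (-12146 + 27744) - 13248 = 15598 - 13248 = 2350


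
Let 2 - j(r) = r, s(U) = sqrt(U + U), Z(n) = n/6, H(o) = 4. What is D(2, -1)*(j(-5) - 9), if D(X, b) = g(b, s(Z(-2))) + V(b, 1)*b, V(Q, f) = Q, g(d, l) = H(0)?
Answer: -10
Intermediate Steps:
Z(n) = n/6 (Z(n) = n*(1/6) = n/6)
s(U) = sqrt(2)*sqrt(U) (s(U) = sqrt(2*U) = sqrt(2)*sqrt(U))
g(d, l) = 4
D(X, b) = 4 + b**2 (D(X, b) = 4 + b*b = 4 + b**2)
j(r) = 2 - r
D(2, -1)*(j(-5) - 9) = (4 + (-1)**2)*((2 - 1*(-5)) - 9) = (4 + 1)*((2 + 5) - 9) = 5*(7 - 9) = 5*(-2) = -10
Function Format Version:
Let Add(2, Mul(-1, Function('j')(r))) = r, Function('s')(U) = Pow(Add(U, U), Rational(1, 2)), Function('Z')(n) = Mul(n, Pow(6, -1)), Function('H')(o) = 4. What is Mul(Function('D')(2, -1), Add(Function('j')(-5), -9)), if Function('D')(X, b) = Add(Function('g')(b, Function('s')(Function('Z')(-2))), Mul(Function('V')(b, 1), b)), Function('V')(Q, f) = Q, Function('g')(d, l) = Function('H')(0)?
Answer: -10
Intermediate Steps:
Function('Z')(n) = Mul(Rational(1, 6), n) (Function('Z')(n) = Mul(n, Rational(1, 6)) = Mul(Rational(1, 6), n))
Function('s')(U) = Mul(Pow(2, Rational(1, 2)), Pow(U, Rational(1, 2))) (Function('s')(U) = Pow(Mul(2, U), Rational(1, 2)) = Mul(Pow(2, Rational(1, 2)), Pow(U, Rational(1, 2))))
Function('g')(d, l) = 4
Function('D')(X, b) = Add(4, Pow(b, 2)) (Function('D')(X, b) = Add(4, Mul(b, b)) = Add(4, Pow(b, 2)))
Function('j')(r) = Add(2, Mul(-1, r))
Mul(Function('D')(2, -1), Add(Function('j')(-5), -9)) = Mul(Add(4, Pow(-1, 2)), Add(Add(2, Mul(-1, -5)), -9)) = Mul(Add(4, 1), Add(Add(2, 5), -9)) = Mul(5, Add(7, -9)) = Mul(5, -2) = -10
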